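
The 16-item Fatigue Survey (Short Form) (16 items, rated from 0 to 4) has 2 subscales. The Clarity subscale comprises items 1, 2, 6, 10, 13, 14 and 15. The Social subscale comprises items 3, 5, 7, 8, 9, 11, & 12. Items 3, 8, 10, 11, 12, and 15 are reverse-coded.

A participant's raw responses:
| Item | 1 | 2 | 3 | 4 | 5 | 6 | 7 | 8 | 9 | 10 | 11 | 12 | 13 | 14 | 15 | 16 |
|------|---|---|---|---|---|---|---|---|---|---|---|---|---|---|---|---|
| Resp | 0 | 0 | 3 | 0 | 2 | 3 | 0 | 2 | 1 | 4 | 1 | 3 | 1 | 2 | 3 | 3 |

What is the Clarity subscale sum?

Clarity items: 1, 2, 6, 10, 13, 14, 15.
Of these, items 10 & 15 are reverse-coded; on a 0–4 scale, reversed = 4 − raw.
  item 1: 0
  item 2: 0
  item 6: 3
  item 10: 4 − 4 = 0
  item 13: 1
  item 14: 2
  item 15: 4 − 3 = 1
Sum = 0 + 0 + 3 + 0 + 1 + 2 + 1 = 7

7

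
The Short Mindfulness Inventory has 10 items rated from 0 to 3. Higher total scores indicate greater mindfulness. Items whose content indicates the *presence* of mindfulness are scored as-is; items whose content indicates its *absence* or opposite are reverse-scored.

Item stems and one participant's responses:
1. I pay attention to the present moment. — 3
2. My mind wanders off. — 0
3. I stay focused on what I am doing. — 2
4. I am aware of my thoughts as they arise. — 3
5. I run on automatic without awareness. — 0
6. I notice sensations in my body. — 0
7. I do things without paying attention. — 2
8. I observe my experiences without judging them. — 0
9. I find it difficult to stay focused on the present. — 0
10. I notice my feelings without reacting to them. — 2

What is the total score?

Items 2, 5, 7, 9 describe the absence/opposite of mindfulness → reverse-score.
reversed = (0+3) − raw = 3 − raw.
  item 1: 3
  item 2: 3 − 0 = 3
  item 3: 2
  item 4: 3
  item 5: 3 − 0 = 3
  item 6: 0
  item 7: 3 − 2 = 1
  item 8: 0
  item 9: 3 − 0 = 3
  item 10: 2
Total = 3 + 3 + 2 + 3 + 3 + 0 + 1 + 0 + 3 + 2 = 20

20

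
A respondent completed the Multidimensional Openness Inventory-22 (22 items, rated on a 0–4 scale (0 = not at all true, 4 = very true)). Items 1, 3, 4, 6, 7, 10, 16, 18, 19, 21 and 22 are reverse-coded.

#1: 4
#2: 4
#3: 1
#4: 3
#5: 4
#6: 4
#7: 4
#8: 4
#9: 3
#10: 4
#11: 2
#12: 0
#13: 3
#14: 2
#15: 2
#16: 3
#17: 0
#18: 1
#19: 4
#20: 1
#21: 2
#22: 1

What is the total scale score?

Reverse-coded items use 4 − raw:
  item 1: 4 − 4 = 0
  item 3: 4 − 1 = 3
  item 4: 4 − 3 = 1
  item 6: 4 − 4 = 0
  item 7: 4 − 4 = 0
  item 10: 4 − 4 = 0
  item 16: 4 − 3 = 1
  item 18: 4 − 1 = 3
  item 19: 4 − 4 = 0
  item 21: 4 − 2 = 2
  item 22: 4 − 1 = 3
After reverse-coding: 0, 4, 3, 1, 4, 0, 0, 4, 3, 0, 2, 0, 3, 2, 2, 1, 0, 3, 0, 1, 2, 3
Total = 0 + 4 + 3 + 1 + 4 + 0 + 0 + 4 + 3 + 0 + 2 + 0 + 3 + 2 + 2 + 1 + 0 + 3 + 0 + 1 + 2 + 3 = 38

38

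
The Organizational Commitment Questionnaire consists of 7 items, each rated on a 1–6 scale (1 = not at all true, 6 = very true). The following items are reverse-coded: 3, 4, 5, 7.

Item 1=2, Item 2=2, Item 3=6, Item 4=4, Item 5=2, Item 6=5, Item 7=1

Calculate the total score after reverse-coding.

Reversing items 3, 4, 5, and 7 with 7 − raw:
Total = 2 + 2 + (7−6) + (7−4) + (7−2) + 5 + (7−1)
      = 2 + 2 + 1 + 3 + 5 + 5 + 6 = 24

24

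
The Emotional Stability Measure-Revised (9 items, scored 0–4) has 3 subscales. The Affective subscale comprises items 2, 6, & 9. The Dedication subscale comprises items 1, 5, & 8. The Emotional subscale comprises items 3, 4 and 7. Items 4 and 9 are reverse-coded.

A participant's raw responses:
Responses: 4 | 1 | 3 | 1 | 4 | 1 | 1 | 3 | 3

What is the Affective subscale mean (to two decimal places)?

Affective items: 2, 6, 9.
Of these, item 9 is reverse-coded; on a 0–4 scale, reversed = 4 − raw.
  item 2: 1
  item 6: 1
  item 9: 4 − 3 = 1
Sum = 1 + 1 + 1 = 3
Mean = 3 / 3 = 1.00

1.00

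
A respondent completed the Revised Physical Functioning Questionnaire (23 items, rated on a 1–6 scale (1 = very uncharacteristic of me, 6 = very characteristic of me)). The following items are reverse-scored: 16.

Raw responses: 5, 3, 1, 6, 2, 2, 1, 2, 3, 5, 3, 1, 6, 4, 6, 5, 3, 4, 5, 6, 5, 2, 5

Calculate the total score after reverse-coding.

82

Reverse-scored items use 7 − raw:
  item 16: 7 − 5 = 2
Scored items: 5, 3, 1, 6, 2, 2, 1, 2, 3, 5, 3, 1, 6, 4, 6, 2, 3, 4, 5, 6, 5, 2, 5
Total = 5 + 3 + 1 + 6 + 2 + 2 + 1 + 2 + 3 + 5 + 3 + 1 + 6 + 4 + 6 + 2 + 3 + 4 + 5 + 6 + 5 + 2 + 5 = 82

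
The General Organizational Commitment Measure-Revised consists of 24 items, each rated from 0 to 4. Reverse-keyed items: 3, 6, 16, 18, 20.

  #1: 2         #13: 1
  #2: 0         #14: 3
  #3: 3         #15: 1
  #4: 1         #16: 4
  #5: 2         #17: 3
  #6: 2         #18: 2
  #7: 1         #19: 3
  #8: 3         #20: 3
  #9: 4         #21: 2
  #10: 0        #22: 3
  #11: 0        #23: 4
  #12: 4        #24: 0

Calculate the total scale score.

Reverse-keyed items use 4 − raw:
  item 3: 4 − 3 = 1
  item 6: 4 − 2 = 2
  item 16: 4 − 4 = 0
  item 18: 4 − 2 = 2
  item 20: 4 − 3 = 1
After reverse-coding: 2, 0, 1, 1, 2, 2, 1, 3, 4, 0, 0, 4, 1, 3, 1, 0, 3, 2, 3, 1, 2, 3, 4, 0
Total = 2 + 0 + 1 + 1 + 2 + 2 + 1 + 3 + 4 + 0 + 0 + 4 + 1 + 3 + 1 + 0 + 3 + 2 + 3 + 1 + 2 + 3 + 4 + 0 = 43

43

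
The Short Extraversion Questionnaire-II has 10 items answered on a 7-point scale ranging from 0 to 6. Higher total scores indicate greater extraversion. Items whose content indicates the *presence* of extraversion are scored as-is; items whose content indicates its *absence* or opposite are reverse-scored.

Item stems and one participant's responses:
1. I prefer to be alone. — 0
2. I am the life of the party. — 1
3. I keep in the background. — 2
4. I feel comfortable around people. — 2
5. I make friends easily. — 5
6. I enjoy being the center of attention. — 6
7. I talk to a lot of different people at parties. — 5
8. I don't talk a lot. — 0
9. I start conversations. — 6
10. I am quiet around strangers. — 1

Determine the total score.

Items 1, 3, 8, 10 describe the absence/opposite of extraversion → reverse-score.
reversed = (0+6) − raw = 6 − raw.
  item 1: 6 − 0 = 6
  item 2: 1
  item 3: 6 − 2 = 4
  item 4: 2
  item 5: 5
  item 6: 6
  item 7: 5
  item 8: 6 − 0 = 6
  item 9: 6
  item 10: 6 − 1 = 5
Total = 6 + 1 + 4 + 2 + 5 + 6 + 5 + 6 + 6 + 5 = 46

46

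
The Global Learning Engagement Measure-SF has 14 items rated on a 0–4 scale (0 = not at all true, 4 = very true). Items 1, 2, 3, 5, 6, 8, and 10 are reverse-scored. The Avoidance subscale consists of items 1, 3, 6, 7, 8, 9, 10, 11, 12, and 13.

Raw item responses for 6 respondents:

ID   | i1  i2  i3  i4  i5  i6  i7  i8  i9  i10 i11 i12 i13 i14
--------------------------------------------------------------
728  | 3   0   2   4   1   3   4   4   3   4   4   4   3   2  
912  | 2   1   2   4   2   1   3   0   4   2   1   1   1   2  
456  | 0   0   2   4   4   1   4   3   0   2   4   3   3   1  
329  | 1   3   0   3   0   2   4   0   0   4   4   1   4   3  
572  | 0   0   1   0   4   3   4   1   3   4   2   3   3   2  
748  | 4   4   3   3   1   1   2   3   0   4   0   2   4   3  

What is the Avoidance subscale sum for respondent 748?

Respondent 748 raw: 4, 4, 3, 3, 1, 1, 2, 3, 0, 4, 0, 2, 4, 3.
Avoidance items: 1, 3, 6, 7, 8, 9, 10, 11, 12, 13.
Reverse-coded (reverse-coded value = 4 − response):
  item 1: 4 − 4 = 0
  item 3: 4 − 3 = 1
  item 6: 4 − 1 = 3
  item 7: 2
  item 8: 4 − 3 = 1
  item 9: 0
  item 10: 4 − 4 = 0
  item 11: 0
  item 12: 2
  item 13: 4
Sum = 0 + 1 + 3 + 2 + 1 + 0 + 0 + 0 + 2 + 4 = 13

13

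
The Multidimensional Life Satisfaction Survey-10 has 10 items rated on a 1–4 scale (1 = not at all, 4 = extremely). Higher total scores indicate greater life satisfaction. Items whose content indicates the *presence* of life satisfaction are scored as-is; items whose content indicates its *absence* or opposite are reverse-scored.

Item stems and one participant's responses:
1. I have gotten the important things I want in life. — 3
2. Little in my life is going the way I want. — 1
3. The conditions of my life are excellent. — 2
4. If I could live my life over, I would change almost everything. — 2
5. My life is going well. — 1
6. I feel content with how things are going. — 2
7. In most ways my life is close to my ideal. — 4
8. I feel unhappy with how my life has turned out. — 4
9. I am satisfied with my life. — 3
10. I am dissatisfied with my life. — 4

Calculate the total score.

24

Items 2, 4, 8, 10 describe the absence/opposite of life satisfaction → reverse-score.
on a 1–4 scale, reversed = 5 − raw.
  item 1: 3
  item 2: 5 − 1 = 4
  item 3: 2
  item 4: 5 − 2 = 3
  item 5: 1
  item 6: 2
  item 7: 4
  item 8: 5 − 4 = 1
  item 9: 3
  item 10: 5 − 4 = 1
Total = 3 + 4 + 2 + 3 + 1 + 2 + 4 + 1 + 3 + 1 = 24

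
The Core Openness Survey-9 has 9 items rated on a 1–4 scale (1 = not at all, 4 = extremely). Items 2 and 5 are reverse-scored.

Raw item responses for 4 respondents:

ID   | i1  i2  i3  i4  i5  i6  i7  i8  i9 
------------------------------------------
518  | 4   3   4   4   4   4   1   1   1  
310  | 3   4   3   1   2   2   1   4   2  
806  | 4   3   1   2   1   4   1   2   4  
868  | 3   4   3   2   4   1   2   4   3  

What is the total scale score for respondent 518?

22

Respondent 518 raw: 4, 3, 4, 4, 4, 4, 1, 1, 1.
Reverse-coded (reversed = (1+4) − raw = 5 − raw):
  item 1: 4
  item 2: 5 − 3 = 2
  item 3: 4
  item 4: 4
  item 5: 5 − 4 = 1
  item 6: 4
  item 7: 1
  item 8: 1
  item 9: 1
Sum = 4 + 2 + 4 + 4 + 1 + 4 + 1 + 1 + 1 = 22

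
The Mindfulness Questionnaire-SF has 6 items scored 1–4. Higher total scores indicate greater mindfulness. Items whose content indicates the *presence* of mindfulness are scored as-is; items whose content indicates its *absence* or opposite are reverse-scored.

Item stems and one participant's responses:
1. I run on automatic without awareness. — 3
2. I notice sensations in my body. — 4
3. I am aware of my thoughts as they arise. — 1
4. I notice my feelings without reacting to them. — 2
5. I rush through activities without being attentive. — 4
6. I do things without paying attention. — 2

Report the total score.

Items 1, 5, 6 describe the absence/opposite of mindfulness → reverse-score.
reversed = (1+4) − raw = 5 − raw.
  item 1: 5 − 3 = 2
  item 2: 4
  item 3: 1
  item 4: 2
  item 5: 5 − 4 = 1
  item 6: 5 − 2 = 3
Total = 2 + 4 + 1 + 2 + 1 + 3 = 13

13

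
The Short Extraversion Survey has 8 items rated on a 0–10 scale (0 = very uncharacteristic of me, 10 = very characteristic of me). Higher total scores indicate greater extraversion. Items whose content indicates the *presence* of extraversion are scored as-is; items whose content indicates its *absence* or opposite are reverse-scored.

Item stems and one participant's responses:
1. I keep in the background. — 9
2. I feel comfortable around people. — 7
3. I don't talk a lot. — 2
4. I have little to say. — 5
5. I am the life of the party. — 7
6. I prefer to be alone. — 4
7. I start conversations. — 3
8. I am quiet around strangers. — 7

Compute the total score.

Items 1, 3, 4, 6, 8 describe the absence/opposite of extraversion → reverse-score.
on a 0–10 scale, reversed = 10 − raw.
  item 1: 10 − 9 = 1
  item 2: 7
  item 3: 10 − 2 = 8
  item 4: 10 − 5 = 5
  item 5: 7
  item 6: 10 − 4 = 6
  item 7: 3
  item 8: 10 − 7 = 3
Total = 1 + 7 + 8 + 5 + 7 + 6 + 3 + 3 = 40

40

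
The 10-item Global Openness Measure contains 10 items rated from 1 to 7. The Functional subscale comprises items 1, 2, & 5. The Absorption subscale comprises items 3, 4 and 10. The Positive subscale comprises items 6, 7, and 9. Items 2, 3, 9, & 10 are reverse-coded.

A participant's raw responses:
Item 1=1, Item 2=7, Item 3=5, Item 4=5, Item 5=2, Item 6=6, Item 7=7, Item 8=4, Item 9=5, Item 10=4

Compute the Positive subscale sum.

Positive items: 6, 7, 9.
Of these, item 9 is reverse-coded; on a 1–7 scale, reversed = 8 − raw.
  item 6: 6
  item 7: 7
  item 9: 8 − 5 = 3
Sum = 6 + 7 + 3 = 16

16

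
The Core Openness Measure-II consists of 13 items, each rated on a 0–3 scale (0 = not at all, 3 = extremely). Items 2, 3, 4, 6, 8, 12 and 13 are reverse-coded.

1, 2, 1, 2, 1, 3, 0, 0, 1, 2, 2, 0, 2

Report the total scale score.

18

Reverse-coded items use 3 − raw:
  item 2: 3 − 2 = 1
  item 3: 3 − 1 = 2
  item 4: 3 − 2 = 1
  item 6: 3 − 3 = 0
  item 8: 3 − 0 = 3
  item 12: 3 − 0 = 3
  item 13: 3 − 2 = 1
Scored items: 1, 1, 2, 1, 1, 0, 0, 3, 1, 2, 2, 3, 1
Total = 1 + 1 + 2 + 1 + 1 + 0 + 0 + 3 + 1 + 2 + 2 + 3 + 1 = 18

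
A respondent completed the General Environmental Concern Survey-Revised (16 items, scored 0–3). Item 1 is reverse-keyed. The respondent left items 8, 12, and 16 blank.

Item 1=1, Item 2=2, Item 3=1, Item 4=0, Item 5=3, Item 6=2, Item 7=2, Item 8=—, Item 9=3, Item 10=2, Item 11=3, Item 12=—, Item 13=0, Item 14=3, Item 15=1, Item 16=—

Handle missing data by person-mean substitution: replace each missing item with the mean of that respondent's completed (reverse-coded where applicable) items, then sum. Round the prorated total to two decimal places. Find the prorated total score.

Reverse-coded (reverse-coded value = 3 − response):
  item 1: 3 − 1 = 2
Completed scored items (13 of 16): 2, 2, 1, 0, 3, 2, 2, 3, 2, 3, 0, 3, 1; sum = 24.
Person mean = 24 / 13 ≈ 1.8462
Prorated total = (24 / 13) × 16 = 29.54 (to 2 dp)

29.54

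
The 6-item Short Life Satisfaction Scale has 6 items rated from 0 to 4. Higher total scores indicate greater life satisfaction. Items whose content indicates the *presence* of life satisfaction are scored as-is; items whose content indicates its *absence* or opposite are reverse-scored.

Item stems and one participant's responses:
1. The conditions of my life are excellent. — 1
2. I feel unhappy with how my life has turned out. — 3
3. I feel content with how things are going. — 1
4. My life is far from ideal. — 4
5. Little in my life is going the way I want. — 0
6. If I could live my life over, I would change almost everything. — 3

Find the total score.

Items 2, 4, 5, 6 describe the absence/opposite of life satisfaction → reverse-score.
reversed = (0+4) − raw = 4 − raw.
  item 1: 1
  item 2: 4 − 3 = 1
  item 3: 1
  item 4: 4 − 4 = 0
  item 5: 4 − 0 = 4
  item 6: 4 − 3 = 1
Total = 1 + 1 + 1 + 0 + 4 + 1 = 8

8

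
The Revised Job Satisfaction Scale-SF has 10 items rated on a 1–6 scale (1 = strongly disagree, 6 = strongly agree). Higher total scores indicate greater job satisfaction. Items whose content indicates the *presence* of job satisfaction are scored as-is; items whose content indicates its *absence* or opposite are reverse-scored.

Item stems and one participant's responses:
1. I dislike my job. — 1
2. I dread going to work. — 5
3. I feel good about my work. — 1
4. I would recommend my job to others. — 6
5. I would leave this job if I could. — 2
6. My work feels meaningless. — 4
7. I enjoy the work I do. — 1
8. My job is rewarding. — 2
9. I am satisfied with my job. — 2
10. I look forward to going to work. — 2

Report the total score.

30

Items 1, 2, 5, 6 describe the absence/opposite of job satisfaction → reverse-score.
reverse-coded value = 7 − response.
  item 1: 7 − 1 = 6
  item 2: 7 − 5 = 2
  item 3: 1
  item 4: 6
  item 5: 7 − 2 = 5
  item 6: 7 − 4 = 3
  item 7: 1
  item 8: 2
  item 9: 2
  item 10: 2
Total = 6 + 2 + 1 + 6 + 5 + 3 + 1 + 2 + 2 + 2 = 30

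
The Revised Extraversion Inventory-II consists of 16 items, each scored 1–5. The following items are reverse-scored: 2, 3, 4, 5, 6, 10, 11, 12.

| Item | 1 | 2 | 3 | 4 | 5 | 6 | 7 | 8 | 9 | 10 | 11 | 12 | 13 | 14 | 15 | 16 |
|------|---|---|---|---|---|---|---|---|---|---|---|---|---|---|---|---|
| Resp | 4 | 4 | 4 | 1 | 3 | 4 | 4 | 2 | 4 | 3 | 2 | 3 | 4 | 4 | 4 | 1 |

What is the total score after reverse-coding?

Reversing items 2, 3, 4, 5, 6, 10, 11, & 12 with 6 − raw:
Total = 4 + (6−4) + (6−4) + (6−1) + (6−3) + (6−4) + 4 + 2 + 4 + (6−3) + (6−2) + (6−3) + 4 + 4 + 4 + 1
      = 4 + 2 + 2 + 5 + 3 + 2 + 4 + 2 + 4 + 3 + 4 + 3 + 4 + 4 + 4 + 1 = 51

51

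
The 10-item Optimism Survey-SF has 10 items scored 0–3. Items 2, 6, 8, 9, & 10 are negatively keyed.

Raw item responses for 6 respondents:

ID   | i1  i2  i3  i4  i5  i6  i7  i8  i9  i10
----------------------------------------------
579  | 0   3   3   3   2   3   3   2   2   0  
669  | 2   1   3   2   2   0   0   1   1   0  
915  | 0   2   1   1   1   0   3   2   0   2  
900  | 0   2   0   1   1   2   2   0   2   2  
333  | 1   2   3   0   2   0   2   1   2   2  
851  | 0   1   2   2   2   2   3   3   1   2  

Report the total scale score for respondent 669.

21

Respondent 669 raw: 2, 1, 3, 2, 2, 0, 0, 1, 1, 0.
Reverse-coded (on a 0–3 scale, reversed = 3 − raw):
  item 1: 2
  item 2: 3 − 1 = 2
  item 3: 3
  item 4: 2
  item 5: 2
  item 6: 3 − 0 = 3
  item 7: 0
  item 8: 3 − 1 = 2
  item 9: 3 − 1 = 2
  item 10: 3 − 0 = 3
Sum = 2 + 2 + 3 + 2 + 2 + 3 + 0 + 2 + 2 + 3 = 21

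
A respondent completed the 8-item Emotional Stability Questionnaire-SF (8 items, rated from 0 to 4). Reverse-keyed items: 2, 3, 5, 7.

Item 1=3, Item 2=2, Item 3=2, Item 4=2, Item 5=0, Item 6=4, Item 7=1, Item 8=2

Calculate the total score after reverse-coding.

Reversing items 2, 3, 5, & 7 with 4 − raw:
Total = 3 + (4−2) + (4−2) + 2 + (4−0) + 4 + (4−1) + 2
      = 3 + 2 + 2 + 2 + 4 + 4 + 3 + 2 = 22

22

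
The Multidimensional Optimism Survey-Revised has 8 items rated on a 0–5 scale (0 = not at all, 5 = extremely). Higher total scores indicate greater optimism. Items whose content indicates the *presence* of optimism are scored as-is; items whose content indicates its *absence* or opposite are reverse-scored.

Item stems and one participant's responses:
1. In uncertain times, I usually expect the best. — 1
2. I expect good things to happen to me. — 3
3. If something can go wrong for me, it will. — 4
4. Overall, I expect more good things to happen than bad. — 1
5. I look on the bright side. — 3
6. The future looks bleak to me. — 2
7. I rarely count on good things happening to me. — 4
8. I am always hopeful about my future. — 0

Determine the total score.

Items 3, 6, 7 describe the absence/opposite of optimism → reverse-score.
on a 0–5 scale, reversed = 5 − raw.
  item 1: 1
  item 2: 3
  item 3: 5 − 4 = 1
  item 4: 1
  item 5: 3
  item 6: 5 − 2 = 3
  item 7: 5 − 4 = 1
  item 8: 0
Total = 1 + 3 + 1 + 1 + 3 + 3 + 1 + 0 = 13

13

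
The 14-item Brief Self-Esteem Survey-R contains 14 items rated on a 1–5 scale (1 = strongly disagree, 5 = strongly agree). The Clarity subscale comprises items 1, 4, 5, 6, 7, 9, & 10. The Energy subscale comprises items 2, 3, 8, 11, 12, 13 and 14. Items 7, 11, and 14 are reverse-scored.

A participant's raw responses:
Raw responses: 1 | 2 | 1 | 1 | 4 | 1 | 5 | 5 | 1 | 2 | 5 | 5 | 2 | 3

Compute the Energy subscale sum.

Energy items: 2, 3, 8, 11, 12, 13, 14.
Of these, items 11 & 14 are reverse-scored; reverse-coded value = 6 − response.
  item 2: 2
  item 3: 1
  item 8: 5
  item 11: 6 − 5 = 1
  item 12: 5
  item 13: 2
  item 14: 6 − 3 = 3
Sum = 2 + 1 + 5 + 1 + 5 + 2 + 3 = 19

19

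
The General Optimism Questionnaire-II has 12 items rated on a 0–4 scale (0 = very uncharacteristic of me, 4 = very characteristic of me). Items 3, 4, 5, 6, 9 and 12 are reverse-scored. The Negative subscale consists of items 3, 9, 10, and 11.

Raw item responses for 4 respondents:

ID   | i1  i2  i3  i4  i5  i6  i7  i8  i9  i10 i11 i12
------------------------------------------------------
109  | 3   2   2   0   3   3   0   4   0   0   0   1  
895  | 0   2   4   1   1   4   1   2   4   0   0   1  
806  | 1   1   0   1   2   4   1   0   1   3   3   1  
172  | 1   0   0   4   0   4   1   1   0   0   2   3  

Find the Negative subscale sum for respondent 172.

10

Respondent 172 raw: 1, 0, 0, 4, 0, 4, 1, 1, 0, 0, 2, 3.
Negative items: 3, 9, 10, 11.
Reverse-coded (on a 0–4 scale, reversed = 4 − raw):
  item 3: 4 − 0 = 4
  item 9: 4 − 0 = 4
  item 10: 0
  item 11: 2
Sum = 4 + 4 + 0 + 2 = 10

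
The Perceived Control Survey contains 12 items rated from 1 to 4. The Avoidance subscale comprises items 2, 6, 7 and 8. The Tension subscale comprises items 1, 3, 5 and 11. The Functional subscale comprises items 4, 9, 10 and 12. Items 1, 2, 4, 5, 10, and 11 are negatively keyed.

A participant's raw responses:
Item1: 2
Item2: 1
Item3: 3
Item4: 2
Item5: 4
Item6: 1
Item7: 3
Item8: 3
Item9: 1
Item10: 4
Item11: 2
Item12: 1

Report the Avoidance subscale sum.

11

Avoidance items: 2, 6, 7, 8.
Of these, item 2 is negatively keyed; reverse-coded value = 5 − response.
  item 2: 5 − 1 = 4
  item 6: 1
  item 7: 3
  item 8: 3
Sum = 4 + 1 + 3 + 3 = 11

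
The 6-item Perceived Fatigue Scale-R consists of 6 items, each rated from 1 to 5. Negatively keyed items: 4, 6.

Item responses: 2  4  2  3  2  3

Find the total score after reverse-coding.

Raw sum = 16. Negatively keyed items: 4, 6; their raw sum = 6.
Each reversal replaces raw with 6 − raw, changing the total by 6 − 2·raw per item.
Total = 16 + 2·6 − 2·6 = 16 + 12 − 12 = 16

16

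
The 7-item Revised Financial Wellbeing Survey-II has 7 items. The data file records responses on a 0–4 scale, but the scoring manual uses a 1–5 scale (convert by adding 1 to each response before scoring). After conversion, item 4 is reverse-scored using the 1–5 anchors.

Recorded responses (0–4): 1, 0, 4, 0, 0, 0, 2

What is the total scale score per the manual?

Convert to 1–5: 2, 1, 5, 1, 1, 1, 3
Reverse-coded (reversed = (1+5) − raw = 6 − raw):
  item 4: 6 − 1 = 5
Scored: 2, 1, 5, 5, 1, 1, 3
Total = 18

18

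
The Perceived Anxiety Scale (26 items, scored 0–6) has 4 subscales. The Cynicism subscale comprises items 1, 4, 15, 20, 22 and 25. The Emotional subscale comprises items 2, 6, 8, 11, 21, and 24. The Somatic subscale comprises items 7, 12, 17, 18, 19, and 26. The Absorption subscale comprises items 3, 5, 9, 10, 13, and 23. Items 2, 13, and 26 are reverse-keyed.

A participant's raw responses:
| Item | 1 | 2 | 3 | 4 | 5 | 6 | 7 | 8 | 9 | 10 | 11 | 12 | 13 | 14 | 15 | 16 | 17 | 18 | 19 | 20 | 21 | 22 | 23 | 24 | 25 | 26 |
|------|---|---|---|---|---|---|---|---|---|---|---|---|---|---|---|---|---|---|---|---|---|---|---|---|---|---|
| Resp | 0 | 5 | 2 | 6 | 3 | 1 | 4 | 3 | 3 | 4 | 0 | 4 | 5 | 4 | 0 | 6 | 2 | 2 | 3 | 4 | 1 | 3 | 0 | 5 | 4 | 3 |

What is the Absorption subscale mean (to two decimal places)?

2.17

Absorption items: 3, 5, 9, 10, 13, 23.
Of these, item 13 is reverse-keyed; reverse-coded value = 6 − response.
  item 3: 2
  item 5: 3
  item 9: 3
  item 10: 4
  item 13: 6 − 5 = 1
  item 23: 0
Sum = 2 + 3 + 3 + 4 + 1 + 0 = 13
Mean = 13 / 6 = 2.17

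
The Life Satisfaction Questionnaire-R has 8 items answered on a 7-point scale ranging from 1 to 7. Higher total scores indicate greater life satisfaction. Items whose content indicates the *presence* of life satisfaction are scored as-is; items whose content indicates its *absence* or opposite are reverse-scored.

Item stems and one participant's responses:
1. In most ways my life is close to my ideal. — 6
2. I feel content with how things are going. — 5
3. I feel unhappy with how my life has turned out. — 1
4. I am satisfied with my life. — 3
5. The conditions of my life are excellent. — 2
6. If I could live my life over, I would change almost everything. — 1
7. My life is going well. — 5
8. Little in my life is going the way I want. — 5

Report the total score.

38

Items 3, 6, 8 describe the absence/opposite of life satisfaction → reverse-score.
on a 1–7 scale, reversed = 8 − raw.
  item 1: 6
  item 2: 5
  item 3: 8 − 1 = 7
  item 4: 3
  item 5: 2
  item 6: 8 − 1 = 7
  item 7: 5
  item 8: 8 − 5 = 3
Total = 6 + 5 + 7 + 3 + 2 + 7 + 5 + 3 = 38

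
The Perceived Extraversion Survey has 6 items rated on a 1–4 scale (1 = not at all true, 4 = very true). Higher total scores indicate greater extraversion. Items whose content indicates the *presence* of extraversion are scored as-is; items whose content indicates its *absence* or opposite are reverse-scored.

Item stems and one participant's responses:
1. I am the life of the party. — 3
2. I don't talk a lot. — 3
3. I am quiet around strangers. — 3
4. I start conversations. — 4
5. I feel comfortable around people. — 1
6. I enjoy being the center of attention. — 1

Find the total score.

13

Items 2, 3 describe the absence/opposite of extraversion → reverse-score.
reversed = (1+4) − raw = 5 − raw.
  item 1: 3
  item 2: 5 − 3 = 2
  item 3: 5 − 3 = 2
  item 4: 4
  item 5: 1
  item 6: 1
Total = 3 + 2 + 2 + 4 + 1 + 1 = 13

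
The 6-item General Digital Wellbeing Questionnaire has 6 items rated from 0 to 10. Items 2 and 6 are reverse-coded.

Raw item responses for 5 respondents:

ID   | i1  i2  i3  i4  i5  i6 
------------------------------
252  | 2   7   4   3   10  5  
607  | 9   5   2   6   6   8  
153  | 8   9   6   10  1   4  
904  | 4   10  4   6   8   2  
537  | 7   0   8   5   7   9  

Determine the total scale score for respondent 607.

30

Respondent 607 raw: 9, 5, 2, 6, 6, 8.
Reverse-coded (on a 0–10 scale, reversed = 10 − raw):
  item 1: 9
  item 2: 10 − 5 = 5
  item 3: 2
  item 4: 6
  item 5: 6
  item 6: 10 − 8 = 2
Sum = 9 + 5 + 2 + 6 + 6 + 2 = 30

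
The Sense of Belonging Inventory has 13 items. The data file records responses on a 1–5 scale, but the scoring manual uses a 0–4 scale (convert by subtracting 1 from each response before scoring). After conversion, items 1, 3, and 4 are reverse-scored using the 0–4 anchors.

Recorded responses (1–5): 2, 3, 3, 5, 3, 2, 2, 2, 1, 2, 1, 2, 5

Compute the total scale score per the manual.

Convert to 0–4: 1, 2, 2, 4, 2, 1, 1, 1, 0, 1, 0, 1, 4
Reverse-coded (reverse-coded value = 4 − response):
  item 1: 4 − 1 = 3
  item 3: 4 − 2 = 2
  item 4: 4 − 4 = 0
Scored: 3, 2, 2, 0, 2, 1, 1, 1, 0, 1, 0, 1, 4
Total = 18

18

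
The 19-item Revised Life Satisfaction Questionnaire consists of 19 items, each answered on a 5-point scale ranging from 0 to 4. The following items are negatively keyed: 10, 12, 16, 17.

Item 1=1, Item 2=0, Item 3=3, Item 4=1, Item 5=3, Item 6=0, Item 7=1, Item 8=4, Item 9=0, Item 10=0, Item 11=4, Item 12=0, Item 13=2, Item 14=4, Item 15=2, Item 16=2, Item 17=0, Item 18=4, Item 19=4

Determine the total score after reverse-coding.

Reversing items 10, 12, 16, & 17 with 4 − raw:
Total = 1 + 0 + 3 + 1 + 3 + 0 + 1 + 4 + 0 + (4−0) + 4 + (4−0) + 2 + 4 + 2 + (4−2) + (4−0) + 4 + 4
      = 1 + 0 + 3 + 1 + 3 + 0 + 1 + 4 + 0 + 4 + 4 + 4 + 2 + 4 + 2 + 2 + 4 + 4 + 4 = 47

47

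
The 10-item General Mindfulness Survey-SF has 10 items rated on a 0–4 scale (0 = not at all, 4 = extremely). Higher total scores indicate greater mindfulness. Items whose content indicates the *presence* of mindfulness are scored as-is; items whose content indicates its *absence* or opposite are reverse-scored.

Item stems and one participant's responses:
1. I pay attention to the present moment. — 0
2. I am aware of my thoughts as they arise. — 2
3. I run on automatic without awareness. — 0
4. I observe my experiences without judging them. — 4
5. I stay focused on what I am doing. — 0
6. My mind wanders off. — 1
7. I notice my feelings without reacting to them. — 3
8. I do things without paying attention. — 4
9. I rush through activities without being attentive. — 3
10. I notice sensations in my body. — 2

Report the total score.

19

Items 3, 6, 8, 9 describe the absence/opposite of mindfulness → reverse-score.
reverse-coded value = 4 − response.
  item 1: 0
  item 2: 2
  item 3: 4 − 0 = 4
  item 4: 4
  item 5: 0
  item 6: 4 − 1 = 3
  item 7: 3
  item 8: 4 − 4 = 0
  item 9: 4 − 3 = 1
  item 10: 2
Total = 0 + 2 + 4 + 4 + 0 + 3 + 3 + 0 + 1 + 2 = 19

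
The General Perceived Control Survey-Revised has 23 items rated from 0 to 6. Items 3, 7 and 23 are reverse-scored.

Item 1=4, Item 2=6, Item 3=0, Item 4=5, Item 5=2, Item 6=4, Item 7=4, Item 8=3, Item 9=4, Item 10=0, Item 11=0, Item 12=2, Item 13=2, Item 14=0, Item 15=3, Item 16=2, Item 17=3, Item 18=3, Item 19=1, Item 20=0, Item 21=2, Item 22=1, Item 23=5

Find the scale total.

56

Apply reverse scoring (reverse-coded value = 6 − response):
  item 3: 6 − 0 = 6
  item 7: 6 − 4 = 2
  item 23: 6 − 5 = 1
Scored items: 4, 6, 6, 5, 2, 4, 2, 3, 4, 0, 0, 2, 2, 0, 3, 2, 3, 3, 1, 0, 2, 1, 1
Total = 4 + 6 + 6 + 5 + 2 + 4 + 2 + 3 + 4 + 0 + 0 + 2 + 2 + 0 + 3 + 2 + 3 + 3 + 1 + 0 + 2 + 1 + 1 = 56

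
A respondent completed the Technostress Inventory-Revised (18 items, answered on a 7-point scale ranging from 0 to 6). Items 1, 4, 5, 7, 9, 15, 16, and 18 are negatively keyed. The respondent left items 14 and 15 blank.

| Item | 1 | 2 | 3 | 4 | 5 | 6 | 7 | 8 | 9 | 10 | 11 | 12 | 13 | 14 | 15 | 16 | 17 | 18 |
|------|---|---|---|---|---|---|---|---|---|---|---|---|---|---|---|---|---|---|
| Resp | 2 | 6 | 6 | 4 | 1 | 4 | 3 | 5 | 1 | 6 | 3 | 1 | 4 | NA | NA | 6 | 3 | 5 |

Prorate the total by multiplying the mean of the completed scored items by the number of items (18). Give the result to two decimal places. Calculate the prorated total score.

Reverse-coded (reversed = (0+6) − raw = 6 − raw):
  item 1: 6 − 2 = 4
  item 4: 6 − 4 = 2
  item 5: 6 − 1 = 5
  item 7: 6 − 3 = 3
  item 9: 6 − 1 = 5
  item 16: 6 − 6 = 0
  item 18: 6 − 5 = 1
Completed scored items (16 of 18): 4, 6, 6, 2, 5, 4, 3, 5, 5, 6, 3, 1, 4, 0, 3, 1; sum = 58.
Person mean = 58 / 16 ≈ 3.6250
Prorated total = (58 / 16) × 18 = 65.25 (to 2 dp)

65.25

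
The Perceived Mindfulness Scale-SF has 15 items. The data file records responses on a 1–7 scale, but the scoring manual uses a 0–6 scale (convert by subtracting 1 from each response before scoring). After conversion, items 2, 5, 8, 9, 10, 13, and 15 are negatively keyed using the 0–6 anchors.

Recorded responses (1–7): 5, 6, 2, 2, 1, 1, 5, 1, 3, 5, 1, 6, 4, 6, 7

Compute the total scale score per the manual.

42

Convert to 0–6: 4, 5, 1, 1, 0, 0, 4, 0, 2, 4, 0, 5, 3, 5, 6
Reverse-coded (reverse-coded value = 6 − response):
  item 2: 6 − 5 = 1
  item 5: 6 − 0 = 6
  item 8: 6 − 0 = 6
  item 9: 6 − 2 = 4
  item 10: 6 − 4 = 2
  item 13: 6 − 3 = 3
  item 15: 6 − 6 = 0
Scored: 4, 1, 1, 1, 6, 0, 4, 6, 4, 2, 0, 5, 3, 5, 0
Total = 42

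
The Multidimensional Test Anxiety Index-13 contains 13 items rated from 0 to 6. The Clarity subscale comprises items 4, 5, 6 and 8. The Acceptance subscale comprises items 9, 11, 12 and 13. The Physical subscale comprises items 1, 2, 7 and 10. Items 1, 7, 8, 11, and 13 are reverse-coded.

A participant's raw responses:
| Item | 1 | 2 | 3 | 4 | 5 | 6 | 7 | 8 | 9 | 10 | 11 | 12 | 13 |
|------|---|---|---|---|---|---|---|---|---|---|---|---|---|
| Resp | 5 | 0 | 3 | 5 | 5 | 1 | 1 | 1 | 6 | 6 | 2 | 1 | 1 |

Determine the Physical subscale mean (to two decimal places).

Physical items: 1, 2, 7, 10.
Of these, items 1 & 7 are reverse-coded; reverse-coded value = 6 − response.
  item 1: 6 − 5 = 1
  item 2: 0
  item 7: 6 − 1 = 5
  item 10: 6
Sum = 1 + 0 + 5 + 6 = 12
Mean = 12 / 4 = 3.00

3.00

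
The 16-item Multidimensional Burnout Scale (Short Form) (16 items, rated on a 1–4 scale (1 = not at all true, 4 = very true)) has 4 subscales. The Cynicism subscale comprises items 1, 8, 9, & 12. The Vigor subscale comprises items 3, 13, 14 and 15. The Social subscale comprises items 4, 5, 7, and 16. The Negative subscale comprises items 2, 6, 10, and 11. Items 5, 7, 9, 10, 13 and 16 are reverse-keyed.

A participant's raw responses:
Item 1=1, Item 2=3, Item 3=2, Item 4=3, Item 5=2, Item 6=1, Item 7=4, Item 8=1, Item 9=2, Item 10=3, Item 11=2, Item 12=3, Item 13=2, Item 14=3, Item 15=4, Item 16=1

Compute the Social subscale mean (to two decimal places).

Social items: 4, 5, 7, 16.
Of these, items 5, 7 and 16 are reverse-keyed; reversed = (1+4) − raw = 5 − raw.
  item 4: 3
  item 5: 5 − 2 = 3
  item 7: 5 − 4 = 1
  item 16: 5 − 1 = 4
Sum = 3 + 3 + 1 + 4 = 11
Mean = 11 / 4 = 2.75

2.75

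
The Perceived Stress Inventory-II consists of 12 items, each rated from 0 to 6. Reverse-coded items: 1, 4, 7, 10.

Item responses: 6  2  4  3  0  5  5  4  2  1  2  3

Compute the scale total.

31

Raw sum = 37. Reverse-coded items: 1, 4, 7, 10; their raw sum = 15.
Each reversal replaces raw with 6 − raw, changing the total by 6 − 2·raw per item.
Total = 37 + 4·6 − 2·15 = 37 + 24 − 30 = 31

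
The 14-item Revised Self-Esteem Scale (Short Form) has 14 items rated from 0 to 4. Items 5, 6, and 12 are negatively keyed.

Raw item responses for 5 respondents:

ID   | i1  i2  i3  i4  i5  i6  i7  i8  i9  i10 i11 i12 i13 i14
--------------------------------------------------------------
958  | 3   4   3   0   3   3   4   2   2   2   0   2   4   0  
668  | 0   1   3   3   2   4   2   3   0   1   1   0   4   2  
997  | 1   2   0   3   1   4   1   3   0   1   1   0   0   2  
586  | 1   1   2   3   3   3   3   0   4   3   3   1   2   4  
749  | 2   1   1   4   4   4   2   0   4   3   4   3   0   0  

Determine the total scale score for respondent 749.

Respondent 749 raw: 2, 1, 1, 4, 4, 4, 2, 0, 4, 3, 4, 3, 0, 0.
Reverse-coded (reverse-coded value = 4 − response):
  item 1: 2
  item 2: 1
  item 3: 1
  item 4: 4
  item 5: 4 − 4 = 0
  item 6: 4 − 4 = 0
  item 7: 2
  item 8: 0
  item 9: 4
  item 10: 3
  item 11: 4
  item 12: 4 − 3 = 1
  item 13: 0
  item 14: 0
Sum = 2 + 1 + 1 + 4 + 0 + 0 + 2 + 0 + 4 + 3 + 4 + 1 + 0 + 0 = 22

22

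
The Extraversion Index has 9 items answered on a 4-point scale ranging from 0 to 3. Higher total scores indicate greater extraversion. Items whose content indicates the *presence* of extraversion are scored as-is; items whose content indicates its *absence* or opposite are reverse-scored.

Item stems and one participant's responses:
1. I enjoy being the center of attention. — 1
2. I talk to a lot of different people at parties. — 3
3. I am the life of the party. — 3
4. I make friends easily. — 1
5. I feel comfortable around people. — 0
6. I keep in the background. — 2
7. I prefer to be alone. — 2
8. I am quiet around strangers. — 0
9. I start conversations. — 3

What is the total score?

Items 6, 7, 8 describe the absence/opposite of extraversion → reverse-score.
reverse-coded value = 3 − response.
  item 1: 1
  item 2: 3
  item 3: 3
  item 4: 1
  item 5: 0
  item 6: 3 − 2 = 1
  item 7: 3 − 2 = 1
  item 8: 3 − 0 = 3
  item 9: 3
Total = 1 + 3 + 3 + 1 + 0 + 1 + 1 + 3 + 3 = 16

16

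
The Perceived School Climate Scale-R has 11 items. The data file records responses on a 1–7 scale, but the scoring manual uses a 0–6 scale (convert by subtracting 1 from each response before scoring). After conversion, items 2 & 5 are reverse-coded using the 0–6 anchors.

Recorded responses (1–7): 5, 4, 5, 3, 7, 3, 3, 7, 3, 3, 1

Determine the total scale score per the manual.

27

Convert to 0–6: 4, 3, 4, 2, 6, 2, 2, 6, 2, 2, 0
Reverse-coded (reversed = (0+6) − raw = 6 − raw):
  item 2: 6 − 3 = 3
  item 5: 6 − 6 = 0
Scored: 4, 3, 4, 2, 0, 2, 2, 6, 2, 2, 0
Total = 27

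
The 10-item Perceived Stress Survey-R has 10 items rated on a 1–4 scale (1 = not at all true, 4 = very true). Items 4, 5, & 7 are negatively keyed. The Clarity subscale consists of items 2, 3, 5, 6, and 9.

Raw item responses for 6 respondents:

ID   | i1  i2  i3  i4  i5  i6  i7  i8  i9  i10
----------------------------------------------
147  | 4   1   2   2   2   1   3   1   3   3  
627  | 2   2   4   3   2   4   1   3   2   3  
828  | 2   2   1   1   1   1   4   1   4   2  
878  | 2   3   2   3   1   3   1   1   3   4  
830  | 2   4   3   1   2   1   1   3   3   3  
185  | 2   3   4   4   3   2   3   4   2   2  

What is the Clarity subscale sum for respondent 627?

Respondent 627 raw: 2, 2, 4, 3, 2, 4, 1, 3, 2, 3.
Clarity items: 2, 3, 5, 6, 9.
Reverse-coded (reverse-coded value = 5 − response):
  item 2: 2
  item 3: 4
  item 5: 5 − 2 = 3
  item 6: 4
  item 9: 2
Sum = 2 + 4 + 3 + 4 + 2 = 15

15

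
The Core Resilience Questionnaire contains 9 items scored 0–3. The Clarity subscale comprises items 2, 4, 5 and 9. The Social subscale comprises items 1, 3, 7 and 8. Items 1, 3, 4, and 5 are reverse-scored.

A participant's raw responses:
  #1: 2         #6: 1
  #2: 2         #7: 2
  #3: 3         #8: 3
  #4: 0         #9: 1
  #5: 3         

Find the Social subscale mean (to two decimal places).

Social items: 1, 3, 7, 8.
Of these, items 1 & 3 are reverse-scored; reverse-coded value = 3 − response.
  item 1: 3 − 2 = 1
  item 3: 3 − 3 = 0
  item 7: 2
  item 8: 3
Sum = 1 + 0 + 2 + 3 = 6
Mean = 6 / 4 = 1.50

1.50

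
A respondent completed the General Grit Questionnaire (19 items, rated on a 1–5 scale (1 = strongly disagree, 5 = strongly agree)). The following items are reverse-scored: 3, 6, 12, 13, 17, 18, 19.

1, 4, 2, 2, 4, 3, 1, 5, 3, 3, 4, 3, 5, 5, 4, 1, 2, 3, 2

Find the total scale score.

Reverse-scored items use 6 − raw:
  item 3: 6 − 2 = 4
  item 6: 6 − 3 = 3
  item 12: 6 − 3 = 3
  item 13: 6 − 5 = 1
  item 17: 6 − 2 = 4
  item 18: 6 − 3 = 3
  item 19: 6 − 2 = 4
After reverse-coding: 1, 4, 4, 2, 4, 3, 1, 5, 3, 3, 4, 3, 1, 5, 4, 1, 4, 3, 4
Total = 1 + 4 + 4 + 2 + 4 + 3 + 1 + 5 + 3 + 3 + 4 + 3 + 1 + 5 + 4 + 1 + 4 + 3 + 4 = 59

59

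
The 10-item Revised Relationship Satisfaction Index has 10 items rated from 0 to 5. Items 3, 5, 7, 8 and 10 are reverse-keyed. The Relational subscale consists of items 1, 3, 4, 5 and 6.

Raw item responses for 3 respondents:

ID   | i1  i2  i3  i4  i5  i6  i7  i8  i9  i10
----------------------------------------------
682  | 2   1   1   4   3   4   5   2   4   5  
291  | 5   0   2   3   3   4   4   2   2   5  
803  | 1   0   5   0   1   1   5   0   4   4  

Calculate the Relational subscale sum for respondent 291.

17

Respondent 291 raw: 5, 0, 2, 3, 3, 4, 4, 2, 2, 5.
Relational items: 1, 3, 4, 5, 6.
Reverse-coded (on a 0–5 scale, reversed = 5 − raw):
  item 1: 5
  item 3: 5 − 2 = 3
  item 4: 3
  item 5: 5 − 3 = 2
  item 6: 4
Sum = 5 + 3 + 3 + 2 + 4 = 17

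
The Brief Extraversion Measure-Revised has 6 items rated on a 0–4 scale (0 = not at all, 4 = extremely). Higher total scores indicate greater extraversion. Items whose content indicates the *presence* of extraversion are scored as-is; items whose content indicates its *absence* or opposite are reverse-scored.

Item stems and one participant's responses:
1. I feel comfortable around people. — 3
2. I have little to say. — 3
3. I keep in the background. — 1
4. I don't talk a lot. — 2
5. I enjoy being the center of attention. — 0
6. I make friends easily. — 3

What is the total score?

12

Items 2, 3, 4 describe the absence/opposite of extraversion → reverse-score.
reverse-coded value = 4 − response.
  item 1: 3
  item 2: 4 − 3 = 1
  item 3: 4 − 1 = 3
  item 4: 4 − 2 = 2
  item 5: 0
  item 6: 3
Total = 3 + 1 + 3 + 2 + 0 + 3 = 12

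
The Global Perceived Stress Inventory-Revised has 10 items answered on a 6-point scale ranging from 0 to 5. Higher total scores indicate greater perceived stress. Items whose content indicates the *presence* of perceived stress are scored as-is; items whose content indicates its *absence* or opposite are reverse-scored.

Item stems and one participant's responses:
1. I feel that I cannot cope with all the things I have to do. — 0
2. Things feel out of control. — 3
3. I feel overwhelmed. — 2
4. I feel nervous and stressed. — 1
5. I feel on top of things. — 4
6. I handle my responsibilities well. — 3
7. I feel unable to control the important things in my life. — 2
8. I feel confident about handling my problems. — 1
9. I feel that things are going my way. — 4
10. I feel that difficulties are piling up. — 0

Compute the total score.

16

Items 5, 6, 8, 9 describe the absence/opposite of perceived stress → reverse-score.
reversed = (0+5) − raw = 5 − raw.
  item 1: 0
  item 2: 3
  item 3: 2
  item 4: 1
  item 5: 5 − 4 = 1
  item 6: 5 − 3 = 2
  item 7: 2
  item 8: 5 − 1 = 4
  item 9: 5 − 4 = 1
  item 10: 0
Total = 0 + 3 + 2 + 1 + 1 + 2 + 2 + 4 + 1 + 0 = 16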